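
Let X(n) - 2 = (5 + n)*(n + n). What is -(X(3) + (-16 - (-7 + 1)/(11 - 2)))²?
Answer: -10816/9 ≈ -1201.8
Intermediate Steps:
X(n) = 2 + 2*n*(5 + n) (X(n) = 2 + (5 + n)*(n + n) = 2 + (5 + n)*(2*n) = 2 + 2*n*(5 + n))
-(X(3) + (-16 - (-7 + 1)/(11 - 2)))² = -((2 + 2*3² + 10*3) + (-16 - (-7 + 1)/(11 - 2)))² = -((2 + 2*9 + 30) + (-16 - (-6)/9))² = -((2 + 18 + 30) + (-16 - (-6)/9))² = -(50 + (-16 - 1*(-⅔)))² = -(50 + (-16 + ⅔))² = -(50 - 46/3)² = -(104/3)² = -1*10816/9 = -10816/9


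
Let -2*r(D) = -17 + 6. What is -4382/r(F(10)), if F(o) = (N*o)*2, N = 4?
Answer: -8764/11 ≈ -796.73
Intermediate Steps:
F(o) = 8*o (F(o) = (4*o)*2 = 8*o)
r(D) = 11/2 (r(D) = -(-17 + 6)/2 = -1/2*(-11) = 11/2)
-4382/r(F(10)) = -4382/11/2 = -4382*2/11 = -8764/11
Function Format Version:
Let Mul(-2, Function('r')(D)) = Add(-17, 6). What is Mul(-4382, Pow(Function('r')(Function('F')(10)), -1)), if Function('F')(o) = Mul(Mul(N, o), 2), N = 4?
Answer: Rational(-8764, 11) ≈ -796.73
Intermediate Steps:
Function('F')(o) = Mul(8, o) (Function('F')(o) = Mul(Mul(4, o), 2) = Mul(8, o))
Function('r')(D) = Rational(11, 2) (Function('r')(D) = Mul(Rational(-1, 2), Add(-17, 6)) = Mul(Rational(-1, 2), -11) = Rational(11, 2))
Mul(-4382, Pow(Function('r')(Function('F')(10)), -1)) = Mul(-4382, Pow(Rational(11, 2), -1)) = Mul(-4382, Rational(2, 11)) = Rational(-8764, 11)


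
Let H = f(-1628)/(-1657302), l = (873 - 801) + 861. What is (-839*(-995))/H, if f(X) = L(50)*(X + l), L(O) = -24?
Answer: -46117466537/556 ≈ -8.2945e+7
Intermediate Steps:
l = 933 (l = 72 + 861 = 933)
f(X) = -22392 - 24*X (f(X) = -24*(X + 933) = -24*(933 + X) = -22392 - 24*X)
H = -2780/276217 (H = (-22392 - 24*(-1628))/(-1657302) = (-22392 + 39072)*(-1/1657302) = 16680*(-1/1657302) = -2780/276217 ≈ -0.010065)
(-839*(-995))/H = (-839*(-995))/(-2780/276217) = 834805*(-276217/2780) = -46117466537/556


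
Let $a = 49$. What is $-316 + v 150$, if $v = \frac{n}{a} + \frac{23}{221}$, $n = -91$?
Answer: $- \frac{895652}{1547} \approx -578.96$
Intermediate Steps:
$v = - \frac{2712}{1547}$ ($v = - \frac{91}{49} + \frac{23}{221} = \left(-91\right) \frac{1}{49} + 23 \cdot \frac{1}{221} = - \frac{13}{7} + \frac{23}{221} = - \frac{2712}{1547} \approx -1.7531$)
$-316 + v 150 = -316 - \frac{406800}{1547} = - \frac{895652}{1547}$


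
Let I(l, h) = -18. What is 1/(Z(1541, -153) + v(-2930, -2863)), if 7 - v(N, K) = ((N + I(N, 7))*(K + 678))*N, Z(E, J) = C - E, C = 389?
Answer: 1/18873242255 ≈ 5.2985e-11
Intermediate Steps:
Z(E, J) = 389 - E
v(N, K) = 7 - N*(-18 + N)*(678 + K) (v(N, K) = 7 - (N - 18)*(K + 678)*N = 7 - (-18 + N)*(678 + K)*N = 7 - N*(-18 + N)*(678 + K))
1/(Z(1541, -153) + v(-2930, -2863)) = 1/((389 - 1*1541) + (7 - 678*(-2930)**2 + 12204*(-2930) - 1*(-2863)*(-2930)**2 + 18*(-2863)*(-2930))) = 1/((389 - 1541) + (7 - 678*8584900 - 35757720 - 1*(-2863)*8584900 + 150994620)) = 1/(-1152 + (7 - 5820562200 - 35757720 + 24578568700 + 150994620)) = 1/(-1152 + 18873243407) = 1/18873242255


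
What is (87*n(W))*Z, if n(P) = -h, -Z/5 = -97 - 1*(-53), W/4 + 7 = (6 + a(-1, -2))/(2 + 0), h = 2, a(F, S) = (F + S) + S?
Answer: -38280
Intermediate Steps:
a(F, S) = F + 2*S
W = -26 (W = -28 + 4*((6 + (-1 + 2*(-2)))/(2 + 0)) = -28 + 4*((6 + (-1 - 4))/2) = -28 + 4*((6 - 5)*(½)) = -28 + 4*(1*(½)) = -28 + 4*(½) = -28 + 2 = -26)
Z = 220 (Z = -5*(-97 - 1*(-53)) = -5*(-97 + 53) = -5*(-44) = 220)
n(P) = -2 (n(P) = -1*2 = -2)
(87*n(W))*Z = (87*(-2))*220 = -174*220 = -38280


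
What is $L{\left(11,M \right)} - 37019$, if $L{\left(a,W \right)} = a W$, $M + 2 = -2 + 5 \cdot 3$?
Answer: $-36898$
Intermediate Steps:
$M = 11$ ($M = -2 + \left(-2 + 5 \cdot 3\right) = -2 + \left(-2 + 15\right) = -2 + 13 = 11$)
$L{\left(a,W \right)} = W a$
$L{\left(11,M \right)} - 37019 = 11 \cdot 11 - 37019 = 121 - 37019 = -36898$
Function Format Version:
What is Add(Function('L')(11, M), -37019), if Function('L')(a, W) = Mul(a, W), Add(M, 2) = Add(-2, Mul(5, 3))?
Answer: -36898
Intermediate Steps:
M = 11 (M = Add(-2, Add(-2, Mul(5, 3))) = Add(-2, Add(-2, 15)) = Add(-2, 13) = 11)
Function('L')(a, W) = Mul(W, a)
Add(Function('L')(11, M), -37019) = Add(Mul(11, 11), -37019) = Add(121, -37019) = -36898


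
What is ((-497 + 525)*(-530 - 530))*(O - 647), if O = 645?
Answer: 59360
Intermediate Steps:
((-497 + 525)*(-530 - 530))*(O - 647) = ((-497 + 525)*(-530 - 530))*(645 - 647) = (28*(-1060))*(-2) = -29680*(-2) = 59360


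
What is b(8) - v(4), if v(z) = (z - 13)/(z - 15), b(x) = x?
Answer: 79/11 ≈ 7.1818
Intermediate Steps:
v(z) = (-13 + z)/(-15 + z)
b(8) - v(4) = 8 - (-13 + 4)/(-15 + 4) = 8 - (-9)/(-11) = 8 - (-1)*(-9)/11 = 8 - 1*9/11 = 8 - 9/11 = 79/11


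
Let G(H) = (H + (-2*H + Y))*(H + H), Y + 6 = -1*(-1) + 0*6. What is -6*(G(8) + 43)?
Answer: 990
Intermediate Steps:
Y = -5 (Y = -6 + (-1*(-1) + 0*6) = -6 + (1 + 0) = -6 + 1 = -5)
G(H) = 2*H*(-5 - H) (G(H) = (H + (-2*H - 5))*(H + H) = (H + (-5 - 2*H))*(2*H) = (-5 - H)*(2*H) = 2*H*(-5 - H))
-6*(G(8) + 43) = -6*(-2*8*(5 + 8) + 43) = -6*(-2*8*13 + 43) = -6*(-208 + 43) = -6*(-165) = 990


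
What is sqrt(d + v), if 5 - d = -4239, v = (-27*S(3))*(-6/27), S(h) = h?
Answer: sqrt(4262) ≈ 65.284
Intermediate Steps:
v = 18 (v = (-27*3)*(-6/27) = -(-486)/27 = -81*(-2/9) = 18)
d = 4244 (d = 5 - 1*(-4239) = 5 + 4239 = 4244)
sqrt(d + v) = sqrt(4244 + 18) = sqrt(4262)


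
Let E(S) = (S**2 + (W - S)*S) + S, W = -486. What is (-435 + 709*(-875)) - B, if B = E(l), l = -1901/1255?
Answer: -156007707/251 ≈ -6.2155e+5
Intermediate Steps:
l = -1901/1255 (l = -1901*1/1255 = -1901/1255 ≈ -1.5147)
E(S) = S + S**2 + S*(-486 - S) (E(S) = (S**2 + (-486 - S)*S) + S = (S**2 + S*(-486 - S)) + S = S + S**2 + S*(-486 - S))
B = 184397/251 (B = -485*(-1901/1255) = 184397/251 ≈ 734.65)
(-435 + 709*(-875)) - B = (-435 + 709*(-875)) - 1*184397/251 = (-435 - 620375) - 184397/251 = -620810 - 184397/251 = -156007707/251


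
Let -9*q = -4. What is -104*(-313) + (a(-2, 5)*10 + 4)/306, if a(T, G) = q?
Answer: 44824142/1377 ≈ 32552.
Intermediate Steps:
q = 4/9 (q = -⅑*(-4) = 4/9 ≈ 0.44444)
a(T, G) = 4/9
-104*(-313) + (a(-2, 5)*10 + 4)/306 = -104*(-313) + ((4/9)*10 + 4)/306 = 32552 + (40/9 + 4)*(1/306) = 32552 + (76/9)*(1/306) = 32552 + 38/1377 = 44824142/1377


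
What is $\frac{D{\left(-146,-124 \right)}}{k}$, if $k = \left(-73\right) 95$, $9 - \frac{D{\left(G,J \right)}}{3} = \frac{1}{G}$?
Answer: $- \frac{789}{202502} \approx -0.0038963$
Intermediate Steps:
$D{\left(G,J \right)} = 27 - \frac{3}{G}$
$k = -6935$
$\frac{D{\left(-146,-124 \right)}}{k} = \frac{27 - \frac{3}{-146}}{-6935} = \left(27 - - \frac{3}{146}\right) \left(- \frac{1}{6935}\right) = \left(27 + \frac{3}{146}\right) \left(- \frac{1}{6935}\right) = \frac{3945}{146} \left(- \frac{1}{6935}\right) = - \frac{789}{202502}$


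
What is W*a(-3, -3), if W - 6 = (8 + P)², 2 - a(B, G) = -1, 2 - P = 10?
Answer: 18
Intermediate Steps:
P = -8 (P = 2 - 1*10 = 2 - 10 = -8)
a(B, G) = 3 (a(B, G) = 2 - 1*(-1) = 2 + 1 = 3)
W = 6 (W = 6 + (8 - 8)² = 6 + 0² = 6 + 0 = 6)
W*a(-3, -3) = 6*3 = 18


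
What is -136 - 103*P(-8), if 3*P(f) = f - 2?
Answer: 622/3 ≈ 207.33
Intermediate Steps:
P(f) = -2/3 + f/3 (P(f) = (f - 2)/3 = (-2 + f)/3 = -2/3 + f/3)
-136 - 103*P(-8) = -136 - 103*(-2/3 + (1/3)*(-8)) = -136 - 103*(-2/3 - 8/3) = -136 - 103*(-10/3) = -136 + 1030/3 = 622/3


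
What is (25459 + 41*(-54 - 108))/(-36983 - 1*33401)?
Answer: -18817/70384 ≈ -0.26735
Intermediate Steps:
(25459 + 41*(-54 - 108))/(-36983 - 1*33401) = (25459 + 41*(-162))/(-36983 - 33401) = (25459 - 6642)/(-70384) = 18817*(-1/70384) = -18817/70384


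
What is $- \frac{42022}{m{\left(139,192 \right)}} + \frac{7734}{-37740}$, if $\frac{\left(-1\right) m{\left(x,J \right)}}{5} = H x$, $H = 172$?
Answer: $\frac{2755783}{18797665} \approx 0.1466$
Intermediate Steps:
$m{\left(x,J \right)} = - 860 x$ ($m{\left(x,J \right)} = - 5 \cdot 172 x = - 860 x$)
$- \frac{42022}{m{\left(139,192 \right)}} + \frac{7734}{-37740} = - \frac{42022}{\left(-860\right) 139} + \frac{7734}{-37740} = - \frac{42022}{-119540} + 7734 \left(- \frac{1}{37740}\right) = \left(-42022\right) \left(- \frac{1}{119540}\right) - \frac{1289}{6290} = \frac{21011}{59770} - \frac{1289}{6290} = \frac{2755783}{18797665}$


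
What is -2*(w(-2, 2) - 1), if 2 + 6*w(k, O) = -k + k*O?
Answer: 10/3 ≈ 3.3333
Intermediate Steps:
w(k, O) = -⅓ - k/6 + O*k/6 (w(k, O) = -⅓ + (-k + k*O)/6 = -⅓ + (-k + O*k)/6 = -⅓ + (-k/6 + O*k/6) = -⅓ - k/6 + O*k/6)
-2*(w(-2, 2) - 1) = -2*((-⅓ - ⅙*(-2) + (⅙)*2*(-2)) - 1) = -2*((-⅓ + ⅓ - ⅔) - 1) = -2*(-⅔ - 1) = -2*(-5/3) = 10/3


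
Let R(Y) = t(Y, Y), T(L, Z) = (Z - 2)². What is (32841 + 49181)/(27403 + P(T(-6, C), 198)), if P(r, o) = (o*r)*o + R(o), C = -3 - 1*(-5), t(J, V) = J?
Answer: 82022/27601 ≈ 2.9717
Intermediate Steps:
C = 2 (C = -3 + 5 = 2)
T(L, Z) = (-2 + Z)²
R(Y) = Y
P(r, o) = o + r*o² (P(r, o) = (o*r)*o + o = r*o² + o = o + r*o²)
(32841 + 49181)/(27403 + P(T(-6, C), 198)) = (32841 + 49181)/(27403 + 198*(1 + 198*(-2 + 2)²)) = 82022/(27403 + 198*(1 + 198*0²)) = 82022/(27403 + 198*(1 + 198*0)) = 82022/(27403 + 198*(1 + 0)) = 82022/(27403 + 198*1) = 82022/(27403 + 198) = 82022/27601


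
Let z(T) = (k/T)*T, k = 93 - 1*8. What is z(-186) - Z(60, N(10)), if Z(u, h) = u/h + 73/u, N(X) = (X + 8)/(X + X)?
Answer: 1027/60 ≈ 17.117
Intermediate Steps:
k = 85 (k = 93 - 8 = 85)
N(X) = (8 + X)/(2*X) (N(X) = (8 + X)/((2*X)) = (8 + X)*(1/(2*X)) = (8 + X)/(2*X))
Z(u, h) = 73/u + u/h
z(T) = 85 (z(T) = (85/T)*T = 85)
z(-186) - Z(60, N(10)) = 85 - (73/60 + 60/(((1/2)*(8 + 10)/10))) = 85 - (73*(1/60) + 60/(((1/2)*(1/10)*18))) = 85 - (73/60 + 60/(9/10)) = 85 - (73/60 + 60*(10/9)) = 85 - (73/60 + 200/3) = 85 - 1*4073/60 = 85 - 4073/60 = 1027/60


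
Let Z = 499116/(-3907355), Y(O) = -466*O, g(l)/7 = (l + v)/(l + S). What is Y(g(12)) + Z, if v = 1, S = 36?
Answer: -82859626849/93776520 ≈ -883.59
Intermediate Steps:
g(l) = 7*(1 + l)/(36 + l) (g(l) = 7*((l + 1)/(l + 36)) = 7*((1 + l)/(36 + l)) = 7*(1 + l)/(36 + l))
Z = -499116/3907355 (Z = 499116*(-1/3907355) = -499116/3907355 ≈ -0.12774)
Y(g(12)) + Z = -3262*(1 + 12)/(36 + 12) - 499116/3907355 = -3262*13/48 - 499116/3907355 = -466*91/48 - 499116/3907355 = -21203/24 - 499116/3907355 = -82859626849/93776520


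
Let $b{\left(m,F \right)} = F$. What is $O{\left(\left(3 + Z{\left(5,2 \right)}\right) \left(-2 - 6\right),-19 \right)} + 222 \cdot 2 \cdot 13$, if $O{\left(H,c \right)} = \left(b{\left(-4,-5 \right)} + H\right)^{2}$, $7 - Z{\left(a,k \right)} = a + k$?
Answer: $6613$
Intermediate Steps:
$Z{\left(a,k \right)} = 7 - a - k$ ($Z{\left(a,k \right)} = 7 - \left(a + k\right) = 7 - a - k$)
$O{\left(H,c \right)} = \left(-5 + H\right)^{2}$
$O{\left(\left(3 + Z{\left(5,2 \right)}\right) \left(-2 - 6\right),-19 \right)} + 222 \cdot 2 \cdot 13 = \left(-5 + \left(3 - 0\right) \left(-2 - 6\right)\right)^{2} + 222 \cdot 2 \cdot 13 = \left(-5 + \left(3 - 0\right) \left(-8\right)\right)^{2} + 222 \cdot 26 = \left(-5 + \left(3 + 0\right) \left(-8\right)\right)^{2} + 5772 = \left(-5 + 3 \left(-8\right)\right)^{2} + 5772 = \left(-5 - 24\right)^{2} + 5772 = \left(-29\right)^{2} + 5772 = 841 + 5772 = 6613$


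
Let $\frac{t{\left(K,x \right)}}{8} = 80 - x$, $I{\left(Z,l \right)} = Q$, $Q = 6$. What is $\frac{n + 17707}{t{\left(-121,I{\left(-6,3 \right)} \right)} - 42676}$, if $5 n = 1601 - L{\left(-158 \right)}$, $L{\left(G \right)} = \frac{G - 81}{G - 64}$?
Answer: $- \frac{20009953}{46713240} \approx -0.42836$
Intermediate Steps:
$I{\left(Z,l \right)} = 6$
$t{\left(K,x \right)} = 640 - 8 x$ ($t{\left(K,x \right)} = 8 \left(80 - x\right) = 640 - 8 x$)
$L{\left(G \right)} = \frac{-81 + G}{-64 + G}$
$n = \frac{355183}{1110}$ ($n = \frac{1601 - \frac{-81 - 158}{-64 - 158}}{5} = \frac{1601 - \frac{1}{-222} \left(-239\right)}{5} = \frac{1601 - \left(- \frac{1}{222}\right) \left(-239\right)}{5} = \frac{1601 - \frac{239}{222}}{5} = \frac{1}{5} \cdot \frac{355183}{222} = \frac{355183}{1110} \approx 319.98$)
$\frac{n + 17707}{t{\left(-121,I{\left(-6,3 \right)} \right)} - 42676} = \frac{\frac{355183}{1110} + 17707}{\left(640 - 48\right) - 42676} = \frac{20009953}{1110 \left(\left(640 - 48\right) - 42676\right)} = \frac{20009953}{1110 \left(592 - 42676\right)} = \frac{20009953}{1110 \left(-42084\right)} = \frac{20009953}{1110} \left(- \frac{1}{42084}\right) = - \frac{20009953}{46713240}$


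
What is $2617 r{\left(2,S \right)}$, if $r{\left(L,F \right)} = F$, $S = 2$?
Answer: $5234$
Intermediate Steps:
$2617 r{\left(2,S \right)} = 2617 \cdot 2 = 5234$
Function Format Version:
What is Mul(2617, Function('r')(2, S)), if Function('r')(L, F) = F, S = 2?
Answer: 5234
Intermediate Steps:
Mul(2617, Function('r')(2, S)) = Mul(2617, 2) = 5234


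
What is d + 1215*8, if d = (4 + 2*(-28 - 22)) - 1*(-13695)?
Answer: 23319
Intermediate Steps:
d = 13599 (d = (4 + 2*(-50)) + 13695 = (4 - 100) + 13695 = -96 + 13695 = 13599)
d + 1215*8 = 13599 + 1215*8 = 13599 + 9720 = 23319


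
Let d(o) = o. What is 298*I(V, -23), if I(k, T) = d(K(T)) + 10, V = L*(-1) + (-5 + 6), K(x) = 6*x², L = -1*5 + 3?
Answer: 948832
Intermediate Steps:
L = -2 (L = -5 + 3 = -2)
V = 3 (V = -2*(-1) + (-5 + 6) = 2 + 1 = 3)
I(k, T) = 10 + 6*T² (I(k, T) = 6*T² + 10 = 10 + 6*T²)
298*I(V, -23) = 298*(10 + 6*(-23)²) = 298*(10 + 6*529) = 298*(10 + 3174) = 298*3184 = 948832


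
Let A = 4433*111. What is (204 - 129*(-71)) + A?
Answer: 501426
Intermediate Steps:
A = 492063
(204 - 129*(-71)) + A = (204 - 129*(-71)) + 492063 = (204 + 9159) + 492063 = 9363 + 492063 = 501426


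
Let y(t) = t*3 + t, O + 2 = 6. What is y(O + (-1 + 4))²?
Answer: 784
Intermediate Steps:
O = 4 (O = -2 + 6 = 4)
y(t) = 4*t (y(t) = 3*t + t = 4*t)
y(O + (-1 + 4))² = (4*(4 + (-1 + 4)))² = (4*(4 + 3))² = (4*7)² = 28² = 784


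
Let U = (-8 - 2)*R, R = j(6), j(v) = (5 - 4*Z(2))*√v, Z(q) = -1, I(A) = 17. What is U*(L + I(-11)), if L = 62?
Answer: -7110*√6 ≈ -17416.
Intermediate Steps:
j(v) = 9*√v (j(v) = (5 - 4*(-1))*√v = (5 + 4)*√v = 9*√v)
R = 9*√6 ≈ 22.045
U = -90*√6 (U = (-8 - 2)*(9*√6) = -90*√6 ≈ -220.45)
U*(L + I(-11)) = (-90*√6)*(62 + 17) = -90*√6*79 = -7110*√6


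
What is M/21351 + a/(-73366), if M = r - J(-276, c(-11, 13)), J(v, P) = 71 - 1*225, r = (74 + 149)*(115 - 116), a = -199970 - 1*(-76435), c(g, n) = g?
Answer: 877511177/522145822 ≈ 1.6806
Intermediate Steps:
a = -123535 (a = -199970 + 76435 = -123535)
r = -223 (r = 223*(-1) = -223)
J(v, P) = -154 (J(v, P) = 71 - 225 = -154)
M = -69 (M = -223 - 1*(-154) = -223 + 154 = -69)
M/21351 + a/(-73366) = -69/21351 - 123535/(-73366) = -69*1/21351 - 123535*(-1/73366) = -23/7117 + 123535/73366 = 877511177/522145822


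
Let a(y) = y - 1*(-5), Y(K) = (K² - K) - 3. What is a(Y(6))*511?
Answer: 16352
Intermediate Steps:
Y(K) = -3 + K² - K
a(y) = 5 + y (a(y) = y + 5 = 5 + y)
a(Y(6))*511 = (5 + (-3 + 6² - 1*6))*511 = (5 + (-3 + 36 - 6))*511 = (5 + 27)*511 = 32*511 = 16352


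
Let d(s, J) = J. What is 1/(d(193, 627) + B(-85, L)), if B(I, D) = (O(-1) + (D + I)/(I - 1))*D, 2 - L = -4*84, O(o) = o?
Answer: -43/30330 ≈ -0.0014177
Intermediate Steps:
L = 338 (L = 2 - (-4)*84 = 2 - 1*(-336) = 2 + 336 = 338)
B(I, D) = D*(-1 + (D + I)/(-1 + I)) (B(I, D) = (-1 + (D + I)/(I - 1))*D = (-1 + (D + I)/(-1 + I))*D = D*(-1 + (D + I)/(-1 + I)))
1/(d(193, 627) + B(-85, L)) = 1/(627 + 338*(1 + 338)/(-1 - 85)) = 1/(627 + 338*339/(-86)) = 1/(627 + 338*(-1/86)*339) = 1/(627 - 57291/43) = 1/(-30330/43) = -43/30330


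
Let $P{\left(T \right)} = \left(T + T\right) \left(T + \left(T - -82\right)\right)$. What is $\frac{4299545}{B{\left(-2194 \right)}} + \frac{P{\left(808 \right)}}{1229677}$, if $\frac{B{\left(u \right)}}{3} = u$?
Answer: $- \frac{5268990799589}{8093734014} \approx -651.0$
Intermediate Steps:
$P{\left(T \right)} = 2 T \left(82 + 2 T\right)$ ($P{\left(T \right)} = 2 T \left(T + \left(T + 82\right)\right) = 2 T \left(T + \left(82 + T\right)\right) = 2 T \left(82 + 2 T\right)$)
$B{\left(u \right)} = 3 u$
$\frac{4299545}{B{\left(-2194 \right)}} + \frac{P{\left(808 \right)}}{1229677} = \frac{4299545}{3 \left(-2194\right)} + \frac{4 \cdot 808 \left(41 + 808\right)}{1229677} = \frac{4299545}{-6582} + 4 \cdot 808 \cdot 849 \cdot \frac{1}{1229677} = 4299545 \left(- \frac{1}{6582}\right) + 2743968 \cdot \frac{1}{1229677} = - \frac{4299545}{6582} + \frac{2743968}{1229677} = - \frac{5268990799589}{8093734014}$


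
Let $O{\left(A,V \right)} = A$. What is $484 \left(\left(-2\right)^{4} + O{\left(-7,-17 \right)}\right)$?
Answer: $4356$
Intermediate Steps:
$484 \left(\left(-2\right)^{4} + O{\left(-7,-17 \right)}\right) = 484 \left(\left(-2\right)^{4} - 7\right) = 484 \left(16 - 7\right) = 484 \cdot 9 = 4356$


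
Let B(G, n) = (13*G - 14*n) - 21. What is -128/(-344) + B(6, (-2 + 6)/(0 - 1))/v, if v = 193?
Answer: 7947/8299 ≈ 0.95759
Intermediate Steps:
B(G, n) = -21 - 14*n + 13*G (B(G, n) = (-14*n + 13*G) - 21 = -21 - 14*n + 13*G)
-128/(-344) + B(6, (-2 + 6)/(0 - 1))/v = -128/(-344) + (-21 - 14*(-2 + 6)/(0 - 1) + 13*6)/193 = -128*(-1/344) + (-21 - 56/(-1) + 78)*(1/193) = 16/43 + (-21 - 56*(-1) + 78)*(1/193) = 16/43 + (-21 - 14*(-4) + 78)*(1/193) = 16/43 + (-21 + 56 + 78)*(1/193) = 16/43 + 113*(1/193) = 16/43 + 113/193 = 7947/8299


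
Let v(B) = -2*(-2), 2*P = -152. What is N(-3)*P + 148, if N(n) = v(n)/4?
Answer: 72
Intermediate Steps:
P = -76 (P = (½)*(-152) = -76)
v(B) = 4
N(n) = 1 (N(n) = 4/4 = 4*(¼) = 1)
N(-3)*P + 148 = 1*(-76) + 148 = -76 + 148 = 72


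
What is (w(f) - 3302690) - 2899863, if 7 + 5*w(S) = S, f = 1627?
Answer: -6202229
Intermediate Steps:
w(S) = -7/5 + S/5
(w(f) - 3302690) - 2899863 = ((-7/5 + (⅕)*1627) - 3302690) - 2899863 = ((-7/5 + 1627/5) - 3302690) - 2899863 = (324 - 3302690) - 2899863 = -3302366 - 2899863 = -6202229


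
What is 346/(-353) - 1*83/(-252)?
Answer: -57893/88956 ≈ -0.65080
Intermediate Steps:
346/(-353) - 1*83/(-252) = 346*(-1/353) - 83*(-1/252) = -346/353 + 83/252 = -57893/88956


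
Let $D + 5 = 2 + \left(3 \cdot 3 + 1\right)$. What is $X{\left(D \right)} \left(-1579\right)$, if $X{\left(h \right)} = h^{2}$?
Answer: $-77371$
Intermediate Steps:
$D = 7$ ($D = -5 + \left(2 + \left(3 \cdot 3 + 1\right)\right) = -5 + \left(2 + \left(9 + 1\right)\right) = -5 + \left(2 + 10\right) = -5 + 12 = 7$)
$X{\left(D \right)} \left(-1579\right) = 7^{2} \left(-1579\right) = 49 \left(-1579\right) = -77371$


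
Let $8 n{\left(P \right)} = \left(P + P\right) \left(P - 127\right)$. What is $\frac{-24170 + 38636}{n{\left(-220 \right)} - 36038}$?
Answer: $- \frac{4822}{5651} \approx -0.8533$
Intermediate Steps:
$n{\left(P \right)} = \frac{P \left(-127 + P\right)}{4}$ ($n{\left(P \right)} = \frac{\left(P + P\right) \left(P - 127\right)}{8} = \frac{2 P \left(-127 + P\right)}{8} = \frac{P \left(-127 + P\right)}{4}$)
$\frac{-24170 + 38636}{n{\left(-220 \right)} - 36038} = \frac{-24170 + 38636}{\frac{1}{4} \left(-220\right) \left(-127 - 220\right) - 36038} = \frac{14466}{\frac{1}{4} \left(-220\right) \left(-347\right) - 36038} = \frac{14466}{19085 - 36038} = \frac{14466}{-16953} = 14466 \left(- \frac{1}{16953}\right) = - \frac{4822}{5651}$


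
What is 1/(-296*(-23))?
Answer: 1/6808 ≈ 0.00014689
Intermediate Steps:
1/(-296*(-23)) = 1/6808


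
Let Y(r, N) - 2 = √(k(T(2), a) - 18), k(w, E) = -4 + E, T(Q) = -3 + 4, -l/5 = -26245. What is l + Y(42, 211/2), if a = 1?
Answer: 131227 + I*√21 ≈ 1.3123e+5 + 4.5826*I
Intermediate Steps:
l = 131225 (l = -5*(-26245) = 131225)
T(Q) = 1
Y(r, N) = 2 + I*√21 (Y(r, N) = 2 + √((-4 + 1) - 18) = 2 + √(-3 - 18) = 2 + √(-21) = 2 + I*√21)
l + Y(42, 211/2) = 131225 + (2 + I*√21) = 131227 + I*√21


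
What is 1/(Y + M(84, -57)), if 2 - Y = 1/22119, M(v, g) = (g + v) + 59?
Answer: 22119/1946471 ≈ 0.011364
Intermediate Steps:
M(v, g) = 59 + g + v
Y = 44237/22119 (Y = 2 - 1/22119 = 44237/22119 ≈ 2.0000)
1/(Y + M(84, -57)) = 1/(44237/22119 + (59 - 57 + 84)) = 1/(44237/22119 + 86) = 1/(1946471/22119) = 22119/1946471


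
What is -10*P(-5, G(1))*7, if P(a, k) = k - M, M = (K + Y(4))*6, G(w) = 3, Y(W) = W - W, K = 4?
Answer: 1470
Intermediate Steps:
Y(W) = 0
M = 24 (M = (4 + 0)*6 = 4*6 = 24)
P(a, k) = -24 + k (P(a, k) = k - 1*24 = k - 24 = -24 + k)
-10*P(-5, G(1))*7 = -10*(-24 + 3)*7 = -10*(-21)*7 = 210*7 = 1470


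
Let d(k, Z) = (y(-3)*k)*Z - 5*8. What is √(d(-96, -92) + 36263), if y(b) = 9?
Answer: √115711 ≈ 340.16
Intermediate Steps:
d(k, Z) = -40 + 9*Z*k (d(k, Z) = (9*k)*Z - 5*8 = 9*Z*k - 40 = -40 + 9*Z*k)
√(d(-96, -92) + 36263) = √((-40 + 9*(-92)*(-96)) + 36263) = √((-40 + 79488) + 36263) = √(79448 + 36263) = √115711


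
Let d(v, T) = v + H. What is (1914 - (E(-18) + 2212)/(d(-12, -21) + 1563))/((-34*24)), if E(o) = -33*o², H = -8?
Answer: -1480891/629544 ≈ -2.3523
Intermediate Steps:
d(v, T) = -8 + v (d(v, T) = v - 8 = -8 + v)
(1914 - (E(-18) + 2212)/(d(-12, -21) + 1563))/((-34*24)) = (1914 - (-33*(-18)² + 2212)/((-8 - 12) + 1563))/((-34*24)) = (1914 - (-33*324 + 2212)/(-20 + 1563))/(-816) = (1914 - (-10692 + 2212)/1543)*(-1/816) = (1914 - (-8480)/1543)*(-1/816) = (1914 - 1*(-8480/1543))*(-1/816) = (1914 + 8480/1543)*(-1/816) = (2961782/1543)*(-1/816) = -1480891/629544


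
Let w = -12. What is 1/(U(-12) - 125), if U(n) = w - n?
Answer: -1/125 ≈ -0.0080000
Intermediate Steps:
U(n) = -12 - n
1/(U(-12) - 125) = 1/((-12 - 1*(-12)) - 125) = 1/((-12 + 12) - 125) = 1/(0 - 125) = 1/(-125) = -1/125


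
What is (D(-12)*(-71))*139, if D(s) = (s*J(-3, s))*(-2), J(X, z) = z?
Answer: 2842272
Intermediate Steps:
D(s) = -2*s² (D(s) = (s*s)*(-2) = s²*(-2) = -2*s²)
(D(-12)*(-71))*139 = (-2*(-12)²*(-71))*139 = (-2*144*(-71))*139 = -288*(-71)*139 = 20448*139 = 2842272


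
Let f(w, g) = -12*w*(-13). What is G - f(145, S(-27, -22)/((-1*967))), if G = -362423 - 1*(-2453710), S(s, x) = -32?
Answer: 2068667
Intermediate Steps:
G = 2091287 (G = -362423 + 2453710 = 2091287)
f(w, g) = 156*w
G - f(145, S(-27, -22)/((-1*967))) = 2091287 - 156*145 = 2091287 - 1*22620 = 2091287 - 22620 = 2068667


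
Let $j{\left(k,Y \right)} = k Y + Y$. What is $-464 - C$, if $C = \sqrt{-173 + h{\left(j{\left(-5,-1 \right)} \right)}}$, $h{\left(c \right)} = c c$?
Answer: $-464 - i \sqrt{157} \approx -464.0 - 12.53 i$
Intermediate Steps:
$j{\left(k,Y \right)} = Y + Y k$ ($j{\left(k,Y \right)} = Y k + Y = Y + Y k$)
$h{\left(c \right)} = c^{2}$
$C = i \sqrt{157}$ ($C = \sqrt{-173 + \left(- (1 - 5)\right)^{2}} = \sqrt{-173 + \left(\left(-1\right) \left(-4\right)\right)^{2}} = \sqrt{-173 + 4^{2}} = \sqrt{-173 + 16} = \sqrt{-157} = i \sqrt{157} \approx 12.53 i$)
$-464 - C = -464 - i \sqrt{157}$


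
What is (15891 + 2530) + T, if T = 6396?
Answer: 24817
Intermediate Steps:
(15891 + 2530) + T = (15891 + 2530) + 6396 = 18421 + 6396 = 24817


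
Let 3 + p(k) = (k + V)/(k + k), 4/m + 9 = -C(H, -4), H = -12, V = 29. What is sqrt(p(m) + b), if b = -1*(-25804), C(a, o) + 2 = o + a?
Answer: sqrt(413346)/4 ≈ 160.73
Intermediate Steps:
C(a, o) = -2 + a + o (C(a, o) = -2 + (o + a) = -2 + (a + o) = -2 + a + o)
b = 25804
m = 4/9 (m = 4/(-9 - (-2 - 12 - 4)) = 4/(-9 - 1*(-18)) = 4/(-9 + 18) = 4/9 ≈ 0.44444)
p(k) = -3 + (29 + k)/(2*k) (p(k) = -3 + (k + 29)/(k + k) = -3 + (29 + k)/((2*k)) = -3 + (29 + k)*(1/(2*k)) = -3 + (29 + k)/(2*k))
sqrt(p(m) + b) = sqrt((29 - 5*4/9)/(2*(4/9)) + 25804) = sqrt((1/2)*(9/4)*(29 - 20/9) + 25804) = sqrt((1/2)*(9/4)*(241/9) + 25804) = sqrt(241/8 + 25804) = sqrt(206673/8) = sqrt(413346)/4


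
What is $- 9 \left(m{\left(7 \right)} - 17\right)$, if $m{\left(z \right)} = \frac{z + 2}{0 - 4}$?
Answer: $\frac{693}{4} \approx 173.25$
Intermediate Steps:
$m{\left(z \right)} = - \frac{1}{2} - \frac{z}{4}$ ($m{\left(z \right)} = \frac{2 + z}{-4} = \left(2 + z\right) \left(- \frac{1}{4}\right) = - \frac{1}{2} - \frac{z}{4}$)
$- 9 \left(m{\left(7 \right)} - 17\right) = - 9 \left(\left(- \frac{1}{2} - \frac{7}{4}\right) - 17\right) = - 9 \left(- \frac{9}{4} - 17\right) = \left(-9\right) \left(- \frac{77}{4}\right) = \frac{693}{4}$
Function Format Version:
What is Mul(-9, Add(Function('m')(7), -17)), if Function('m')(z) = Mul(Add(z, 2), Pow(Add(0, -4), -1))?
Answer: Rational(693, 4) ≈ 173.25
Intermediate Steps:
Function('m')(z) = Add(Rational(-1, 2), Mul(Rational(-1, 4), z)) (Function('m')(z) = Mul(Add(2, z), Pow(-4, -1)) = Mul(Add(2, z), Rational(-1, 4)) = Add(Rational(-1, 2), Mul(Rational(-1, 4), z)))
Mul(-9, Add(Function('m')(7), -17)) = Mul(-9, Add(Add(Rational(-1, 2), Mul(Rational(-1, 4), 7)), -17)) = Mul(-9, Add(Add(Rational(-1, 2), Rational(-7, 4)), -17)) = Mul(-9, Add(Rational(-9, 4), -17)) = Mul(-9, Rational(-77, 4)) = Rational(693, 4)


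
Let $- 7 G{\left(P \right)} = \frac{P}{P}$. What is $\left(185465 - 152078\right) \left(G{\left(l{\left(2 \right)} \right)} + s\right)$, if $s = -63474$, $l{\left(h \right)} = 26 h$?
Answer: $- \frac{14834478453}{7} \approx -2.1192 \cdot 10^{9}$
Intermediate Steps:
$G{\left(P \right)} = - \frac{1}{7}$ ($G{\left(P \right)} = - \frac{P \frac{1}{P}}{7} = \left(- \frac{1}{7}\right) 1 = - \frac{1}{7}$)
$\left(185465 - 152078\right) \left(G{\left(l{\left(2 \right)} \right)} + s\right) = \left(185465 - 152078\right) \left(- \frac{1}{7} - 63474\right) = 33387 \left(- \frac{444319}{7}\right) = - \frac{14834478453}{7}$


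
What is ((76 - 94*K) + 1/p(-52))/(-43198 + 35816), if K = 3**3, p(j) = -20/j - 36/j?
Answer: 34455/103348 ≈ 0.33339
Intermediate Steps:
p(j) = -56/j
K = 27
((76 - 94*K) + 1/p(-52))/(-43198 + 35816) = ((76 - 94*27) + 1/(-56/(-52)))/(-43198 + 35816) = ((76 - 2538) + 1/(-56*(-1/52)))/(-7382) = (-2462 + 1/(14/13))*(-1/7382) = (-2462 + 13/14)*(-1/7382) = -34455/14*(-1/7382) = 34455/103348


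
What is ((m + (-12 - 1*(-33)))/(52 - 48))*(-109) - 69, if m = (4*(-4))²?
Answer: -30469/4 ≈ -7617.3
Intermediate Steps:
m = 256 (m = (-16)² = 256)
((m + (-12 - 1*(-33)))/(52 - 48))*(-109) - 69 = ((256 + (-12 - 1*(-33)))/(52 - 48))*(-109) - 69 = ((256 + (-12 + 33))/4)*(-109) - 69 = ((256 + 21)*(¼))*(-109) - 69 = (277*(¼))*(-109) - 69 = (277/4)*(-109) - 69 = -30193/4 - 69 = -30469/4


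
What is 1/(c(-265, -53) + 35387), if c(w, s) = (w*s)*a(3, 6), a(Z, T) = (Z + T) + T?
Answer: 1/246062 ≈ 4.0640e-6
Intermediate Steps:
a(Z, T) = Z + 2*T (a(Z, T) = (T + Z) + T = Z + 2*T)
c(w, s) = 15*s*w (c(w, s) = (w*s)*(3 + 2*6) = (s*w)*(3 + 12) = (s*w)*15 = 15*s*w)
1/(c(-265, -53) + 35387) = 1/(15*(-53)*(-265) + 35387) = 1/(210675 + 35387) = 1/246062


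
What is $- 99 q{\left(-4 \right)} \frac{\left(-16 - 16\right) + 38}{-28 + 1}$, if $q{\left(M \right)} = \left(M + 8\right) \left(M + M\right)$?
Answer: $-704$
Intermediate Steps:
$q{\left(M \right)} = 2 M \left(8 + M\right)$ ($q{\left(M \right)} = \left(8 + M\right) 2 M = 2 M \left(8 + M\right)$)
$- 99 q{\left(-4 \right)} \frac{\left(-16 - 16\right) + 38}{-28 + 1} = - 99 \cdot 2 \left(-4\right) \left(8 - 4\right) \frac{\left(-16 - 16\right) + 38}{-28 + 1} = - 99 \cdot 2 \left(-4\right) 4 \frac{-32 + 38}{-27} = \left(-99\right) \left(-32\right) 6 \left(- \frac{1}{27}\right) = 3168 \left(- \frac{2}{9}\right) = -704$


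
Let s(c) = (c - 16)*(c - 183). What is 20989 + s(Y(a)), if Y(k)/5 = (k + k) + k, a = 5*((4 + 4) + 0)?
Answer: 264517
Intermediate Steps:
a = 40 (a = 5*(8 + 0) = 5*8 = 40)
Y(k) = 15*k (Y(k) = 5*((k + k) + k) = 5*(2*k + k) = 5*(3*k) = 15*k)
s(c) = (-183 + c)*(-16 + c) (s(c) = (-16 + c)*(-183 + c) = (-183 + c)*(-16 + c))
20989 + s(Y(a)) = 20989 + (2928 + (15*40)**2 - 2985*40) = 20989 + (2928 + 600**2 - 199*600) = 20989 + (2928 + 360000 - 119400) = 20989 + 243528 = 264517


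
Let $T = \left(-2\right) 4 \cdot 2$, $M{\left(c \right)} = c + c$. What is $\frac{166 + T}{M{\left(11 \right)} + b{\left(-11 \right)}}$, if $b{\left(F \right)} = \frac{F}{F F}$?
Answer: $\frac{1650}{241} \approx 6.8465$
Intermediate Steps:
$M{\left(c \right)} = 2 c$
$T = -16$ ($T = \left(-8\right) 2 = -16$)
$b{\left(F \right)} = \frac{1}{F}$ ($b{\left(F \right)} = \frac{F}{F^{2}} = \frac{1}{F}$)
$\frac{166 + T}{M{\left(11 \right)} + b{\left(-11 \right)}} = \frac{166 - 16}{2 \cdot 11 + \frac{1}{-11}} = \frac{150}{22 - \frac{1}{11}} = \frac{150}{\frac{241}{11}} = 150 \cdot \frac{11}{241} = \frac{1650}{241}$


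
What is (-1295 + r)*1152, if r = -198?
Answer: -1719936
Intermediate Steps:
(-1295 + r)*1152 = (-1295 - 198)*1152 = -1493*1152 = -1719936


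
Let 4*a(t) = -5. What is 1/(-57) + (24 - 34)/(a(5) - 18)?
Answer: 2203/4389 ≈ 0.50194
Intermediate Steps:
a(t) = -5/4 (a(t) = (¼)*(-5) = -5/4)
1/(-57) + (24 - 34)/(a(5) - 18) = 1/(-57) + (24 - 34)/(-5/4 - 18) = -1/57 - 10/(-77/4) = -1/57 - 4/77*(-10) = -1/57 + 40/77 = 2203/4389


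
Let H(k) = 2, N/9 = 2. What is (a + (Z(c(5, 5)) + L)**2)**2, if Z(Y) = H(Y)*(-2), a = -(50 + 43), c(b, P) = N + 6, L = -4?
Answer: 841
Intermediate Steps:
N = 18 (N = 9*2 = 18)
c(b, P) = 24 (c(b, P) = 18 + 6 = 24)
a = -93 (a = -1*93 = -93)
Z(Y) = -4 (Z(Y) = 2*(-2) = -4)
(a + (Z(c(5, 5)) + L)**2)**2 = (-93 + (-4 - 4)**2)**2 = (-93 + (-8)**2)**2 = (-93 + 64)**2 = (-29)**2 = 841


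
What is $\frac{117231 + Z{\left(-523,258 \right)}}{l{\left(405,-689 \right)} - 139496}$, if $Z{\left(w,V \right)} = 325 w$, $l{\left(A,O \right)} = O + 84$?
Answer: $\frac{52744}{140101} \approx 0.37647$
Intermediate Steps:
$l{\left(A,O \right)} = 84 + O$
$\frac{117231 + Z{\left(-523,258 \right)}}{l{\left(405,-689 \right)} - 139496} = \frac{117231 + 325 \left(-523\right)}{\left(84 - 689\right) - 139496} = \frac{117231 - 169975}{-605 - 139496} = - \frac{52744}{-140101} = \left(-52744\right) \left(- \frac{1}{140101}\right) = \frac{52744}{140101}$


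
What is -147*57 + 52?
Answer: -8327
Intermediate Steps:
-147*57 + 52 = -8379 + 52 = -8327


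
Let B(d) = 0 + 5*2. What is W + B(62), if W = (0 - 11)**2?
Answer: 131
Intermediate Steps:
B(d) = 10 (B(d) = 0 + 10 = 10)
W = 121 (W = (-11)**2 = 121)
W + B(62) = 121 + 10 = 131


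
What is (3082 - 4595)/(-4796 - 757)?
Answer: 1513/5553 ≈ 0.27247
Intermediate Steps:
(3082 - 4595)/(-4796 - 757) = -1513/(-5553) = -1513*(-1/5553) = 1513/5553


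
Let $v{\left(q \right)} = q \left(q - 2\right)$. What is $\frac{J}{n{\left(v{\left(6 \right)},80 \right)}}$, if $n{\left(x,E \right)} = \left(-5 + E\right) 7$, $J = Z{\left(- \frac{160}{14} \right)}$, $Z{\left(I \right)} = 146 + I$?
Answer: $\frac{314}{1225} \approx 0.25633$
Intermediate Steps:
$v{\left(q \right)} = q \left(-2 + q\right)$
$J = \frac{942}{7}$ ($J = 146 - \frac{160}{14} = 146 - \frac{80}{7} = \frac{942}{7} \approx 134.57$)
$n{\left(x,E \right)} = -35 + 7 E$
$\frac{J}{n{\left(v{\left(6 \right)},80 \right)}} = \frac{942}{7 \left(-35 + 7 \cdot 80\right)} = \frac{942}{7 \left(-35 + 560\right)} = \frac{942}{7 \cdot 525} = \frac{942}{7} \cdot \frac{1}{525} = \frac{314}{1225}$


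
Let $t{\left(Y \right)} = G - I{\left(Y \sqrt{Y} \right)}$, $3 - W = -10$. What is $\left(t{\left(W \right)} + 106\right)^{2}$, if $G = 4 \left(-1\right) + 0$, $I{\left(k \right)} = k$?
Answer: $12601 - 2652 \sqrt{13} \approx 3039.1$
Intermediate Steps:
$W = 13$ ($W = 3 - -10 = 3 + 10 = 13$)
$G = -4$ ($G = -4 + 0 = -4$)
$t{\left(Y \right)} = -4 - Y^{\frac{3}{2}}$ ($t{\left(Y \right)} = -4 - Y \sqrt{Y} = -4 - Y^{\frac{3}{2}}$)
$\left(t{\left(W \right)} + 106\right)^{2} = \left(\left(-4 - 13^{\frac{3}{2}}\right) + 106\right)^{2} = \left(\left(-4 - 13 \sqrt{13}\right) + 106\right)^{2} = \left(102 - 13 \sqrt{13}\right)^{2}$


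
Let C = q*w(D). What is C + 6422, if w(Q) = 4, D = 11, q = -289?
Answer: 5266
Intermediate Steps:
C = -1156 (C = -289*4 = -1156)
C + 6422 = -1156 + 6422 = 5266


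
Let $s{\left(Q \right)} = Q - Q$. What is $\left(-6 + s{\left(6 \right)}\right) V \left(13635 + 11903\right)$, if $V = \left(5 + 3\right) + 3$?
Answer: $-1685508$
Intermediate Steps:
$s{\left(Q \right)} = 0$
$V = 11$ ($V = 8 + 3 = 11$)
$\left(-6 + s{\left(6 \right)}\right) V \left(13635 + 11903\right) = \left(-6 + 0\right) 11 \left(13635 + 11903\right) = \left(-6\right) 11 \cdot 25538 = \left(-66\right) 25538 = -1685508$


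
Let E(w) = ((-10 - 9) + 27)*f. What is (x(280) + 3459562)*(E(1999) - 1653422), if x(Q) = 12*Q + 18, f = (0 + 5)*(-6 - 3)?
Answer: -5726947839080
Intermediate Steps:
f = -45 (f = 5*(-9) = -45)
E(w) = -360 (E(w) = ((-10 - 9) + 27)*(-45) = (-19 + 27)*(-45) = 8*(-45) = -360)
x(Q) = 18 + 12*Q
(x(280) + 3459562)*(E(1999) - 1653422) = ((18 + 12*280) + 3459562)*(-360 - 1653422) = ((18 + 3360) + 3459562)*(-1653782) = (3378 + 3459562)*(-1653782) = 3462940*(-1653782) = -5726947839080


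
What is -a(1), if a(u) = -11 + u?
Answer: 10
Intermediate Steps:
-a(1) = -(-11 + 1) = -1*(-10) = 10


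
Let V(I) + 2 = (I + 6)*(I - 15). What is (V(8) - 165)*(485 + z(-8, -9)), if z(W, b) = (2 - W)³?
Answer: -393525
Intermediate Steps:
V(I) = -2 + (-15 + I)*(6 + I) (V(I) = -2 + (I + 6)*(I - 15) = -2 + (6 + I)*(-15 + I) = -2 + (-15 + I)*(6 + I))
(V(8) - 165)*(485 + z(-8, -9)) = ((-92 + 8² - 9*8) - 165)*(485 - (-2 - 8)³) = ((-92 + 64 - 72) - 165)*(485 - 1*(-10)³) = (-100 - 165)*(485 - 1*(-1000)) = -265*(485 + 1000) = -265*1485 = -393525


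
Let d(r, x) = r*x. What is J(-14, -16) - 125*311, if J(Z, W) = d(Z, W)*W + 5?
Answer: -42454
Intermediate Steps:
J(Z, W) = 5 + Z*W² (J(Z, W) = (Z*W)*W + 5 = (W*Z)*W + 5 = Z*W² + 5 = 5 + Z*W²)
J(-14, -16) - 125*311 = (5 - 14*(-16)²) - 125*311 = (5 - 14*256) - 38875 = (5 - 3584) - 38875 = -3579 - 38875 = -42454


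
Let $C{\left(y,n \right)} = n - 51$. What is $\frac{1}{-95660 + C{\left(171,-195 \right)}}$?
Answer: $- \frac{1}{95906} \approx -1.0427 \cdot 10^{-5}$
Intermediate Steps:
$C{\left(y,n \right)} = -51 + n$ ($C{\left(y,n \right)} = n - 51 = -51 + n$)
$\frac{1}{-95660 + C{\left(171,-195 \right)}} = \frac{1}{-95660 - 246} = \frac{1}{-95906} = - \frac{1}{95906}$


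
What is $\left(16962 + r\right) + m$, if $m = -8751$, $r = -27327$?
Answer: $-19116$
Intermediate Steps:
$\left(16962 + r\right) + m = \left(16962 - 27327\right) - 8751 = -10365 - 8751 = -19116$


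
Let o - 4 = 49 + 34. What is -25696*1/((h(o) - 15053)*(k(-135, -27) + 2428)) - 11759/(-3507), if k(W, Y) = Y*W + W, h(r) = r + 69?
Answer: 520136138423/155111779851 ≈ 3.3533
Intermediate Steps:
o = 87 (o = 4 + (49 + 34) = 4 + 83 = 87)
h(r) = 69 + r
k(W, Y) = W + W*Y (k(W, Y) = W*Y + W = W + W*Y)
-25696*1/((h(o) - 15053)*(k(-135, -27) + 2428)) - 11759/(-3507) = -25696*1/((-135*(1 - 27) + 2428)*((69 + 87) - 15053)) - 11759/(-3507) = -25696*1/((156 - 15053)*(-135*(-26) + 2428)) - 11759*(-1/3507) = -25696*(-1/(14897*(3510 + 2428))) + 11759/3507 = -25696/((-14897*5938)) + 11759/3507 = -25696/(-88458386) + 11759/3507 = -25696*(-1/88458386) + 11759/3507 = 12848/44229193 + 11759/3507 = 520136138423/155111779851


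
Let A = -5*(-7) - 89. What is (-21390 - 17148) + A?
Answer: -38592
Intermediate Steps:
A = -54 (A = 35 - 89 = -54)
(-21390 - 17148) + A = (-21390 - 17148) - 54 = -38538 - 54 = -38592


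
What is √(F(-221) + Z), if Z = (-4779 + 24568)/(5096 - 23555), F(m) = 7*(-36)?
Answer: I*√195533843/879 ≈ 15.908*I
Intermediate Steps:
F(m) = -252
Z = -2827/2637 (Z = 19789/(-18459) = 19789*(-1/18459) = -2827/2637 ≈ -1.0721)
√(F(-221) + Z) = √(-252 - 2827/2637) = √(-667351/2637) = I*√195533843/879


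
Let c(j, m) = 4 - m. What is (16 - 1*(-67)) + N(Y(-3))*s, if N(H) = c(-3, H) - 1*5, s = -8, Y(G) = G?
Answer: 67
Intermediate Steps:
N(H) = -1 - H (N(H) = (4 - H) - 1*5 = (4 - H) - 5 = -1 - H)
(16 - 1*(-67)) + N(Y(-3))*s = (16 - 1*(-67)) + (-1 - 1*(-3))*(-8) = (16 + 67) + (-1 + 3)*(-8) = 83 + 2*(-8) = 83 - 16 = 67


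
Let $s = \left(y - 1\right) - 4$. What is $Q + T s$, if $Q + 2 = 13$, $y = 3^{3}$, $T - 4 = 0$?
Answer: $99$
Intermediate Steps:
$T = 4$ ($T = 4 + 0 = 4$)
$y = 27$
$Q = 11$ ($Q = -2 + 13 = 11$)
$s = 22$ ($s = \left(27 - 1\right) - 4 = 26 - 4 = 22$)
$Q + T s = 11 + 4 \cdot 22 = 11 + 88 = 99$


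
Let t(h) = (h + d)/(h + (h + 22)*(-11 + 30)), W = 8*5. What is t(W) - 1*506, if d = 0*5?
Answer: -308134/609 ≈ -505.97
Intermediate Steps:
W = 40
d = 0
t(h) = h/(418 + 20*h) (t(h) = (h + 0)/(h + (h + 22)*(-11 + 30)) = h/(h + (22 + h)*19) = h/(h + (418 + 19*h)) = h/(418 + 20*h))
t(W) - 1*506 = (1/2)*40/(209 + 10*40) - 1*506 = (1/2)*40/(209 + 400) - 506 = (1/2)*40/609 - 506 = (1/2)*40*(1/609) - 506 = 20/609 - 506 = -308134/609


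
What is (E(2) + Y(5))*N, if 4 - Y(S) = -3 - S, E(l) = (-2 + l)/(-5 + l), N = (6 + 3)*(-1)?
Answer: -108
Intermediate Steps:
N = -9 (N = 9*(-1) = -9)
E(l) = (-2 + l)/(-5 + l)
Y(S) = 7 + S (Y(S) = 4 - (-3 - S) = 4 + (3 + S) = 7 + S)
(E(2) + Y(5))*N = ((-2 + 2)/(-5 + 2) + (7 + 5))*(-9) = (0/(-3) + 12)*(-9) = (-⅓*0 + 12)*(-9) = (0 + 12)*(-9) = 12*(-9) = -108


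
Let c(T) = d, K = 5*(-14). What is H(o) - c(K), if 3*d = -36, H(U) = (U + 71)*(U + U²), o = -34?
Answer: 41526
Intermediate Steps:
K = -70
H(U) = (71 + U)*(U + U²)
d = -12 (d = (⅓)*(-36) = -12)
c(T) = -12
H(o) - c(K) = -34*(71 + (-34)² + 72*(-34)) - 1*(-12) = -34*(71 + 1156 - 2448) + 12 = -34*(-1221) + 12 = 41514 + 12 = 41526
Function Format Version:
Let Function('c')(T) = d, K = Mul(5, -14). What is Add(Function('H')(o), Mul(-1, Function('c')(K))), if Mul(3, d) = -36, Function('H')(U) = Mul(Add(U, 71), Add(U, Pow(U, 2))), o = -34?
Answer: 41526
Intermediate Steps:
K = -70
Function('H')(U) = Mul(Add(71, U), Add(U, Pow(U, 2)))
d = -12 (d = Mul(Rational(1, 3), -36) = -12)
Function('c')(T) = -12
Add(Function('H')(o), Mul(-1, Function('c')(K))) = Add(Mul(-34, Add(71, Pow(-34, 2), Mul(72, -34))), Mul(-1, -12)) = Add(Mul(-34, Add(71, 1156, -2448)), 12) = Add(Mul(-34, -1221), 12) = Add(41514, 12) = 41526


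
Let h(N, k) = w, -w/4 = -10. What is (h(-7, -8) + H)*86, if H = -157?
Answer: -10062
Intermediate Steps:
w = 40 (w = -4*(-10) = 40)
h(N, k) = 40
(h(-7, -8) + H)*86 = (40 - 157)*86 = -117*86 = -10062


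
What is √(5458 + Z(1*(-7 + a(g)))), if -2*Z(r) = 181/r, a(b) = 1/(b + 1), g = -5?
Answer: 2*√1150169/29 ≈ 73.963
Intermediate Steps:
a(b) = 1/(1 + b)
Z(r) = -181/(2*r)
√(5458 + Z(1*(-7 + a(g)))) = √(5458 - 181/(2*(-7 + 1/(1 - 5)))) = √(5458 - 181/(2*(-7 + 1/(-4)))) = √(5458 - 181/(2*(-7 - ¼))) = √(5458 - 181/(2*(1*(-29/4)))) = √(5458 - 181/(2*(-29/4))) = √(5458 - 181/2*(-4/29)) = √(5458 + 362/29) = √(158644/29) = 2*√1150169/29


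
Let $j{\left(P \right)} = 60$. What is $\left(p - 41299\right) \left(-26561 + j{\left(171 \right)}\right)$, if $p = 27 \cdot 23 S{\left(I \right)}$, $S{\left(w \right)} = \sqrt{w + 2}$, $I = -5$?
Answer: $1094464799 - 16457121 i \sqrt{3} \approx 1.0945 \cdot 10^{9} - 2.8505 \cdot 10^{7} i$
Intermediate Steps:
$S{\left(w \right)} = \sqrt{2 + w}$
$p = 621 i \sqrt{3}$ ($p = 27 \cdot 23 \sqrt{2 - 5} = 621 \sqrt{-3} = 621 i \sqrt{3} \approx 1075.6 i$)
$\left(p - 41299\right) \left(-26561 + j{\left(171 \right)}\right) = \left(621 i \sqrt{3} - 41299\right) \left(-26561 + 60\right) = \left(-41299 + 621 i \sqrt{3}\right) \left(-26501\right) = 1094464799 - 16457121 i \sqrt{3}$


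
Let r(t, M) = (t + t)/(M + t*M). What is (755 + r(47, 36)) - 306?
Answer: 387983/864 ≈ 449.05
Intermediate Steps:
r(t, M) = 2*t/(M + M*t) (r(t, M) = (2*t)/(M + M*t) = 2*t/(M + M*t))
(755 + r(47, 36)) - 306 = (755 + 2*47/(36*(1 + 47))) - 306 = (755 + 2*47*(1/36)/48) - 306 = (755 + 2*47*(1/36)*(1/48)) - 306 = (755 + 47/864) - 306 = 652367/864 - 306 = 387983/864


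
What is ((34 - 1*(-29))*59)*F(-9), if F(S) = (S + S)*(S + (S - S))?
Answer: 602154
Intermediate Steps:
F(S) = 2*S**2 (F(S) = (2*S)*(S + 0) = (2*S)*S = 2*S**2)
((34 - 1*(-29))*59)*F(-9) = ((34 - 1*(-29))*59)*(2*(-9)**2) = ((34 + 29)*59)*(2*81) = (63*59)*162 = 3717*162 = 602154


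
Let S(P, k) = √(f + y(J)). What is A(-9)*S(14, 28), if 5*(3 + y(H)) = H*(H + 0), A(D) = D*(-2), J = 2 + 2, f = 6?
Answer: 18*√155/5 ≈ 44.820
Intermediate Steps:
J = 4
A(D) = -2*D
y(H) = -3 + H²/5 (y(H) = -3 + (H*(H + 0))/5 = -3 + (H*H)/5 = -3 + H²/5)
S(P, k) = √155/5 (S(P, k) = √(6 + (-3 + (⅕)*4²)) = √(6 + (-3 + (⅕)*16)) = √(6 + (-3 + 16/5)) = √(6 + ⅕) = √(31/5) = √155/5)
A(-9)*S(14, 28) = (-2*(-9))*(√155/5) = 18*(√155/5) = 18*√155/5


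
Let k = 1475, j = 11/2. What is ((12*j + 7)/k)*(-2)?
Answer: -146/1475 ≈ -0.098983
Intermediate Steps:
j = 11/2 (j = 11*(1/2) = 11/2 ≈ 5.5000)
((12*j + 7)/k)*(-2) = ((12*(11/2) + 7)/1475)*(-2) = ((66 + 7)*(1/1475))*(-2) = (73*(1/1475))*(-2) = (73/1475)*(-2) = -146/1475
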